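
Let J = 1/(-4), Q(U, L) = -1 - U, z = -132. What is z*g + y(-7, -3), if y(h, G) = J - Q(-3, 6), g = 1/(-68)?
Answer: -21/68 ≈ -0.30882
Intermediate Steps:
J = -¼ (J = 1*(-¼) = -¼ ≈ -0.25000)
g = -1/68 ≈ -0.014706
y(h, G) = -9/4 (y(h, G) = -¼ - (-1 - 1*(-3)) = -¼ - (-1 + 3) = -¼ - 1*2 = -¼ - 2 = -9/4)
z*g + y(-7, -3) = -132*(-1/68) - 9/4 = 33/17 - 9/4 = -21/68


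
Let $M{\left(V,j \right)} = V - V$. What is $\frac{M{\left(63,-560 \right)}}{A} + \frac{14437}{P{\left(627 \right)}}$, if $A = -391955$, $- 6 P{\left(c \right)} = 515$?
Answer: $- \frac{86622}{515} \approx -168.2$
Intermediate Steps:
$P{\left(c \right)} = - \frac{515}{6}$ ($P{\left(c \right)} = \left(- \frac{1}{6}\right) 515 = - \frac{515}{6}$)
$M{\left(V,j \right)} = 0$
$\frac{M{\left(63,-560 \right)}}{A} + \frac{14437}{P{\left(627 \right)}} = \frac{0}{-391955} + \frac{14437}{- \frac{515}{6}} = 0 \left(- \frac{1}{391955}\right) + 14437 \left(- \frac{6}{515}\right) = 0 - \frac{86622}{515} = - \frac{86622}{515}$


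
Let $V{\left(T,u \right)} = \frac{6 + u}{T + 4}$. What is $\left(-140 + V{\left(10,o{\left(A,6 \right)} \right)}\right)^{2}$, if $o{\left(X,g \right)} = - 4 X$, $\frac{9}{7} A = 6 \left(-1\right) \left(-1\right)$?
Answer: $\frac{8755681}{441} \approx 19854.0$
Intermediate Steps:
$A = \frac{14}{3}$ ($A = \frac{7 \cdot 6 \left(-1\right) \left(-1\right)}{9} = \frac{7 \left(\left(-6\right) \left(-1\right)\right)}{9} = \frac{7}{9} \cdot 6 = \frac{14}{3} \approx 4.6667$)
$V{\left(T,u \right)} = \frac{6 + u}{4 + T}$
$\left(-140 + V{\left(10,o{\left(A,6 \right)} \right)}\right)^{2} = \left(-140 + \frac{6 - \frac{56}{3}}{4 + 10}\right)^{2} = \left(-140 + \frac{6 - \frac{56}{3}}{14}\right)^{2} = \left(-140 + \frac{1}{14} \left(- \frac{38}{3}\right)\right)^{2} = \left(-140 - \frac{19}{21}\right)^{2} = \left(- \frac{2959}{21}\right)^{2} = \frac{8755681}{441}$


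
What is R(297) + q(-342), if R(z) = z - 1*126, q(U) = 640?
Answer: 811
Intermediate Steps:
R(z) = -126 + z (R(z) = z - 126 = -126 + z)
R(297) + q(-342) = (-126 + 297) + 640 = 171 + 640 = 811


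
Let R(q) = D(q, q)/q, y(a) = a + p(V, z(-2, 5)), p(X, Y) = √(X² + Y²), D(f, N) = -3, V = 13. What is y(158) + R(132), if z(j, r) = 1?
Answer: 6951/44 + √170 ≈ 171.02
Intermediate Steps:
y(a) = a + √170 (y(a) = a + √(13² + 1²) = a + √(169 + 1) = a + √170)
R(q) = -3/q
y(158) + R(132) = (158 + √170) - 3/132 = (158 + √170) - 3*1/132 = (158 + √170) - 1/44 = 6951/44 + √170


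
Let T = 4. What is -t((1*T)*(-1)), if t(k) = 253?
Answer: -253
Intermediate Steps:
-t((1*T)*(-1)) = -1*253 = -253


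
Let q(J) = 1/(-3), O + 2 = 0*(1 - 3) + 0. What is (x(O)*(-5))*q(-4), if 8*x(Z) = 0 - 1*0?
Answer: 0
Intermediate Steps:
O = -2 (O = -2 + (0*(1 - 3) + 0) = -2 + (0*(-2) + 0) = -2 + (0 + 0) = -2 + 0 = -2)
q(J) = -⅓ (q(J) = 1*(-⅓) = -⅓)
x(Z) = 0 (x(Z) = (0 - 1*0)/8 = (0 + 0)/8 = (⅛)*0 = 0)
(x(O)*(-5))*q(-4) = (0*(-5))*(-⅓) = 0*(-⅓) = 0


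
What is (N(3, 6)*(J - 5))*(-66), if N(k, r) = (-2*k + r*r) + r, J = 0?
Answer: 11880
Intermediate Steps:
N(k, r) = r + r² - 2*k (N(k, r) = (-2*k + r²) + r = (r² - 2*k) + r = r + r² - 2*k)
(N(3, 6)*(J - 5))*(-66) = ((6 + 6² - 2*3)*(0 - 5))*(-66) = ((6 + 36 - 6)*(-5))*(-66) = (36*(-5))*(-66) = -180*(-66) = 11880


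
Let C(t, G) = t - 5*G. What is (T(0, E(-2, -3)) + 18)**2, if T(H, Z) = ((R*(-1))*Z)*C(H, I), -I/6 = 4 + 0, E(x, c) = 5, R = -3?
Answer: 3305124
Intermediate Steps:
I = -24 (I = -6*(4 + 0) = -6*4 = -24)
T(H, Z) = 3*Z*(120 + H) (T(H, Z) = ((-3*(-1))*Z)*(H - 5*(-24)) = (3*Z)*(H + 120) = (3*Z)*(120 + H) = 3*Z*(120 + H))
(T(0, E(-2, -3)) + 18)**2 = (3*5*(120 + 0) + 18)**2 = (3*5*120 + 18)**2 = (1800 + 18)**2 = 1818**2 = 3305124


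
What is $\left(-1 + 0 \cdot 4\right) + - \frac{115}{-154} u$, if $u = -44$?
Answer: $- \frac{237}{7} \approx -33.857$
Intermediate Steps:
$\left(-1 + 0 \cdot 4\right) + - \frac{115}{-154} u = \left(-1 + 0 \cdot 4\right) + - \frac{115}{-154} \left(-44\right) = \left(-1 + 0\right) + \left(-115\right) \left(- \frac{1}{154}\right) \left(-44\right) = -1 + \frac{115}{154} \left(-44\right) = -1 - \frac{230}{7} = - \frac{237}{7}$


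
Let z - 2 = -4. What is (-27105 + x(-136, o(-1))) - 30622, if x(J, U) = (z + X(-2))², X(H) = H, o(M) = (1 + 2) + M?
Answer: -57711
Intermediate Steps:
o(M) = 3 + M
z = -2 (z = 2 - 4 = -2)
x(J, U) = 16 (x(J, U) = (-2 - 2)² = (-4)² = 16)
(-27105 + x(-136, o(-1))) - 30622 = (-27105 + 16) - 30622 = -27089 - 30622 = -57711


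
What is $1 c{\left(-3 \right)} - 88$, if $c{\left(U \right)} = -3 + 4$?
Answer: $-87$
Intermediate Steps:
$c{\left(U \right)} = 1$
$1 c{\left(-3 \right)} - 88 = 1 \cdot 1 - 88 = 1 - 88 = -87$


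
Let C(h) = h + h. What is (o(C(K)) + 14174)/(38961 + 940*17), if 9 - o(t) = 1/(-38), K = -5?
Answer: 538955/2087758 ≈ 0.25815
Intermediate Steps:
C(h) = 2*h
o(t) = 343/38 (o(t) = 9 - 1/(-38) = 9 - 1*(-1/38) = 9 + 1/38 = 343/38)
(o(C(K)) + 14174)/(38961 + 940*17) = (343/38 + 14174)/(38961 + 940*17) = 538955/(38*(38961 + 15980)) = (538955/38)/54941 = (538955/38)*(1/54941) = 538955/2087758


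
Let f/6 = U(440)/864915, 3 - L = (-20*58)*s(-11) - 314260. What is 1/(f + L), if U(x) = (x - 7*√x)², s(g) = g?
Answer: 1894970509623/571342121964222361 + 537152*√110/571342121964222361 ≈ 3.3167e-6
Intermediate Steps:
L = 301503 (L = 3 - (-20*58*(-11) - 314260) = 3 - (-1160*(-11) - 314260) = 3 - (12760 - 314260) = 3 - 1*(-301500) = 3 + 301500 = 301503)
f = 2*(-440 + 14*√110)²/288305 (f = 6*((-1*440 + 7*√440)²/864915) = 6*((-440 + 7*(2*√110))²*(1/864915)) = 6*((-440 + 14*√110)²*(1/864915)) = 6*((-440 + 14*√110)²/864915) = 2*(-440 + 14*√110)²/288305 ≈ 0.59622)
1/(f + L) = 1/((86064/57661 - 4928*√110/57661) + 301503) = 1/(17385050547/57661 - 4928*√110/57661)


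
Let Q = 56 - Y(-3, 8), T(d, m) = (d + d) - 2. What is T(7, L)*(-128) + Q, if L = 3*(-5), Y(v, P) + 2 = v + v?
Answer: -1472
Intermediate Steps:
Y(v, P) = -2 + 2*v (Y(v, P) = -2 + (v + v) = -2 + 2*v)
L = -15
T(d, m) = -2 + 2*d (T(d, m) = 2*d - 2 = -2 + 2*d)
Q = 64 (Q = 56 - (-2 + 2*(-3)) = 56 - (-2 - 6) = 56 - 1*(-8) = 56 + 8 = 64)
T(7, L)*(-128) + Q = (-2 + 2*7)*(-128) + 64 = (-2 + 14)*(-128) + 64 = 12*(-128) + 64 = -1536 + 64 = -1472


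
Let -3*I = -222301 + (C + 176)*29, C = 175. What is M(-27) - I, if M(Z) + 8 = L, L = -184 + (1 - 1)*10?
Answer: -212698/3 ≈ -70899.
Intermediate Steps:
L = -184 (L = -184 + 0*10 = -184 + 0 = -184)
M(Z) = -192 (M(Z) = -8 - 184 = -192)
I = 212122/3 (I = -(-222301 + (175 + 176)*29)/3 = -(-222301 + 351*29)/3 = -(-222301 + 10179)/3 = -1/3*(-212122) = 212122/3 ≈ 70707.)
M(-27) - I = -192 - 1*212122/3 = -192 - 212122/3 = -212698/3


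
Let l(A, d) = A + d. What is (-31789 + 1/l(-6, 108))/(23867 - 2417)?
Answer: -3242477/2187900 ≈ -1.4820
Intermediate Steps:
(-31789 + 1/l(-6, 108))/(23867 - 2417) = (-31789 + 1/(-6 + 108))/(23867 - 2417) = (-31789 + 1/102)/21450 = (-31789 + 1/102)*(1/21450) = -3242477/102*1/21450 = -3242477/2187900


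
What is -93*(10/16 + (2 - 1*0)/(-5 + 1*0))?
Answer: -837/40 ≈ -20.925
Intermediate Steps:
-93*(10/16 + (2 - 1*0)/(-5 + 1*0)) = -93*(10*(1/16) + (2 + 0)/(-5 + 0)) = -93*(5/8 + 2/(-5)) = -93*(5/8 + 2*(-⅕)) = -93*(5/8 - ⅖) = -93*9/40 = -837/40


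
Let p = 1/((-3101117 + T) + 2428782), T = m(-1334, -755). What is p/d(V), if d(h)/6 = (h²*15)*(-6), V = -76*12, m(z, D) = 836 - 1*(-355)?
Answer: 1/301438797373440 ≈ 3.3174e-15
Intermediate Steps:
m(z, D) = 1191 (m(z, D) = 836 + 355 = 1191)
T = 1191
V = -912
d(h) = -540*h² (d(h) = 6*((h²*15)*(-6)) = 6*((15*h²)*(-6)) = 6*(-90*h²) = -540*h²)
p = -1/671144 (p = 1/((-3101117 + 1191) + 2428782) = 1/(-3099926 + 2428782) = 1/(-671144) = -1/671144 ≈ -1.4900e-6)
p/d(V) = -1/(671144*((-540*(-912)²))) = -1/(671144*((-540*831744))) = -1/671144/(-449141760) = -1/671144*(-1/449141760) = 1/301438797373440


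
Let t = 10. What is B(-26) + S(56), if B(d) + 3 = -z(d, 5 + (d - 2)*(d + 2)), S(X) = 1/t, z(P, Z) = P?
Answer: 231/10 ≈ 23.100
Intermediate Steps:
S(X) = ⅒ (S(X) = 1/10 = ⅒)
B(d) = -3 - d
B(-26) + S(56) = (-3 - 1*(-26)) + ⅒ = (-3 + 26) + ⅒ = 23 + ⅒ = 231/10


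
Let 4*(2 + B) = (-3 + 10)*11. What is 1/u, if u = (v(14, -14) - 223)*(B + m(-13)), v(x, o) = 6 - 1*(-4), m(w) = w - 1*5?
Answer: 4/639 ≈ 0.0062598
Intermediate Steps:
m(w) = -5 + w (m(w) = w - 5 = -5 + w)
B = 69/4 (B = -2 + ((-3 + 10)*11)/4 = -2 + (7*11)/4 = -2 + (¼)*77 = -2 + 77/4 = 69/4 ≈ 17.250)
v(x, o) = 10 (v(x, o) = 6 + 4 = 10)
u = 639/4 (u = (10 - 223)*(69/4 + (-5 - 13)) = -213*(69/4 - 18) = -213*(-¾) = 639/4 ≈ 159.75)
1/u = 1/(639/4) = 4/639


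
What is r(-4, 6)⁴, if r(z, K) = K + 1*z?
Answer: 16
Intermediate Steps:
r(z, K) = K + z
r(-4, 6)⁴ = (6 - 4)⁴ = 2⁴ = 16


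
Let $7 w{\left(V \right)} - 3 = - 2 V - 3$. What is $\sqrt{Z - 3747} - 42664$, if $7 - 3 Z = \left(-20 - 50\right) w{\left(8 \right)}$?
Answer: $-42664 + 3 i \sqrt{422} \approx -42664.0 + 61.628 i$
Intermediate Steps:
$w{\left(V \right)} = - \frac{2 V}{7}$ ($w{\left(V \right)} = \frac{3}{7} + \frac{- 2 V - 3}{7} = \frac{3}{7} + \frac{-3 - 2 V}{7} = \frac{3}{7} - \left(\frac{3}{7} + \frac{2 V}{7}\right) = - \frac{2 V}{7}$)
$Z = -51$ ($Z = \frac{7}{3} - \frac{\left(-20 - 50\right) \left(\left(- \frac{2}{7}\right) 8\right)}{3} = \frac{7}{3} - \frac{\left(-70\right) \left(- \frac{16}{7}\right)}{3} = \frac{7}{3} - \frac{160}{3} = -51$)
$\sqrt{Z - 3747} - 42664 = \sqrt{-51 - 3747} - 42664 = \sqrt{-3798} - 42664 = 3 i \sqrt{422} - 42664 = -42664 + 3 i \sqrt{422}$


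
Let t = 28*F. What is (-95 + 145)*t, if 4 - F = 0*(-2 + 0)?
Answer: 5600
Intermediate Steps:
F = 4 (F = 4 - 0*(-2 + 0) = 4 - 0*(-2) = 4 - 1*0 = 4 + 0 = 4)
t = 112 (t = 28*4 = 112)
(-95 + 145)*t = (-95 + 145)*112 = 50*112 = 5600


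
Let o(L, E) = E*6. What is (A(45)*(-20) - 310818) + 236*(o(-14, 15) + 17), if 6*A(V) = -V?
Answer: -285416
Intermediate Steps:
A(V) = -V/6 (A(V) = (-V)/6 = -V/6)
o(L, E) = 6*E
(A(45)*(-20) - 310818) + 236*(o(-14, 15) + 17) = (-⅙*45*(-20) - 310818) + 236*(6*15 + 17) = (-15/2*(-20) - 310818) + 236*(90 + 17) = (150 - 310818) + 236*107 = -310668 + 25252 = -285416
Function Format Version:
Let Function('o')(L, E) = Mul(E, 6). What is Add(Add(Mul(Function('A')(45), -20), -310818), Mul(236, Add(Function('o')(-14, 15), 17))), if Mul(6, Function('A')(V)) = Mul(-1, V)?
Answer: -285416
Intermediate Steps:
Function('A')(V) = Mul(Rational(-1, 6), V) (Function('A')(V) = Mul(Rational(1, 6), Mul(-1, V)) = Mul(Rational(-1, 6), V))
Function('o')(L, E) = Mul(6, E)
Add(Add(Mul(Function('A')(45), -20), -310818), Mul(236, Add(Function('o')(-14, 15), 17))) = Add(Add(Mul(Mul(Rational(-1, 6), 45), -20), -310818), Mul(236, Add(Mul(6, 15), 17))) = Add(Add(Mul(Rational(-15, 2), -20), -310818), Mul(236, Add(90, 17))) = Add(Add(150, -310818), Mul(236, 107)) = Add(-310668, 25252) = -285416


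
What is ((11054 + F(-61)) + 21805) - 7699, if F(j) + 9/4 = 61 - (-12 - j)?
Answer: 100679/4 ≈ 25170.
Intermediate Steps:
F(j) = 283/4 + j (F(j) = -9/4 + (61 - (-12 - j)) = -9/4 + (61 + (12 + j)) = -9/4 + (73 + j) = 283/4 + j)
((11054 + F(-61)) + 21805) - 7699 = ((11054 + (283/4 - 61)) + 21805) - 7699 = ((11054 + 39/4) + 21805) - 7699 = (44255/4 + 21805) - 7699 = 131475/4 - 7699 = 100679/4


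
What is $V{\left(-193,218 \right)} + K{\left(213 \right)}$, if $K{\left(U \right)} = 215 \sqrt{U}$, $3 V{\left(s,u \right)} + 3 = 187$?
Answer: $\frac{184}{3} + 215 \sqrt{213} \approx 3199.2$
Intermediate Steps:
$V{\left(s,u \right)} = \frac{184}{3}$ ($V{\left(s,u \right)} = -1 + \frac{1}{3} \cdot 187 = -1 + \frac{187}{3} = \frac{184}{3}$)
$V{\left(-193,218 \right)} + K{\left(213 \right)} = \frac{184}{3} + 215 \sqrt{213}$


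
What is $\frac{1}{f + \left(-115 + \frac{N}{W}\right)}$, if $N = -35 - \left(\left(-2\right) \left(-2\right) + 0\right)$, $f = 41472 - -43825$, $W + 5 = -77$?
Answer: $\frac{82}{6984963} \approx 1.1739 \cdot 10^{-5}$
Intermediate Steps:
$W = -82$ ($W = -5 - 77 = -82$)
$f = 85297$ ($f = 41472 + 43825 = 85297$)
$N = -39$ ($N = -35 - \left(4 + 0\right) = -35 - 4 = -39$)
$\frac{1}{f + \left(-115 + \frac{N}{W}\right)} = \frac{1}{85297 - \left(115 + \frac{39}{-82}\right)} = \frac{1}{85297 - \frac{9391}{82}} = \frac{1}{\frac{6984963}{82}} = \frac{82}{6984963}$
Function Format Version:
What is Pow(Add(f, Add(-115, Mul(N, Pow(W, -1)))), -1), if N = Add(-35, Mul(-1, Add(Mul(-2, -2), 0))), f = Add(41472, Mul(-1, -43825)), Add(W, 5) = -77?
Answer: Rational(82, 6984963) ≈ 1.1739e-5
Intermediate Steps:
W = -82 (W = Add(-5, -77) = -82)
f = 85297 (f = Add(41472, 43825) = 85297)
N = -39 (N = Add(-35, Mul(-1, Add(4, 0))) = Add(-35, Mul(-1, 4)) = Add(-35, -4) = -39)
Pow(Add(f, Add(-115, Mul(N, Pow(W, -1)))), -1) = Pow(Add(85297, Add(-115, Mul(-39, Pow(-82, -1)))), -1) = Pow(Add(85297, Add(-115, Mul(-39, Rational(-1, 82)))), -1) = Pow(Add(85297, Add(-115, Rational(39, 82))), -1) = Pow(Add(85297, Rational(-9391, 82)), -1) = Pow(Rational(6984963, 82), -1) = Rational(82, 6984963)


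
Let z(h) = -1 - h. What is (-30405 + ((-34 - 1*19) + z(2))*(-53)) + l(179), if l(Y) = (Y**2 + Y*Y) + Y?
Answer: 36824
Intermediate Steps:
l(Y) = Y + 2*Y**2 (l(Y) = (Y**2 + Y**2) + Y = 2*Y**2 + Y = Y + 2*Y**2)
(-30405 + ((-34 - 1*19) + z(2))*(-53)) + l(179) = (-30405 + ((-34 - 1*19) + (-1 - 1*2))*(-53)) + 179*(1 + 2*179) = (-30405 + ((-34 - 19) + (-1 - 2))*(-53)) + 179*(1 + 358) = (-30405 + (-53 - 3)*(-53)) + 179*359 = (-30405 - 56*(-53)) + 64261 = (-30405 + 2968) + 64261 = -27437 + 64261 = 36824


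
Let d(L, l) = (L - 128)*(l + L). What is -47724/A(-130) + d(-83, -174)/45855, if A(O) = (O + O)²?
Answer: 73868059/154989900 ≈ 0.47660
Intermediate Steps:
d(L, l) = (-128 + L)*(L + l)
A(O) = 4*O² (A(O) = (2*O)² = 4*O²)
-47724/A(-130) + d(-83, -174)/45855 = -47724/(4*(-130)²) + ((-83)² - 128*(-83) - 128*(-174) - 83*(-174))/45855 = -47724/(4*16900) + (6889 + 10624 + 22272 + 14442)*(1/45855) = -47724/67600 + 54227*(1/45855) = -47724*1/67600 + 54227/45855 = -11931/16900 + 54227/45855 = 73868059/154989900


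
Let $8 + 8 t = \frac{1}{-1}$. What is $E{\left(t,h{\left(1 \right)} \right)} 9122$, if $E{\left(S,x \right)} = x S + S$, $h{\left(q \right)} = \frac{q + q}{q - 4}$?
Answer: $- \frac{13683}{4} \approx -3420.8$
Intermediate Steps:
$h{\left(q \right)} = \frac{2 q}{-4 + q}$
$t = - \frac{9}{8}$ ($t = -1 + \frac{1}{8 \left(-1\right)} = -1 + \frac{1}{8} \left(-1\right) = -1 - \frac{1}{8} = - \frac{9}{8} \approx -1.125$)
$E{\left(S,x \right)} = S + S x$ ($E{\left(S,x \right)} = S x + S = S + S x$)
$E{\left(t,h{\left(1 \right)} \right)} 9122 = - \frac{9 \left(1 + 2 \cdot 1 \frac{1}{-4 + 1}\right)}{8} \cdot 9122 = - \frac{9 \left(1 + 2 \cdot 1 \frac{1}{-3}\right)}{8} \cdot 9122 = - \frac{9 \left(1 + 2 \cdot 1 \left(- \frac{1}{3}\right)\right)}{8} \cdot 9122 = - \frac{9 \left(1 - \frac{2}{3}\right)}{8} \cdot 9122 = \left(- \frac{9}{8}\right) \frac{1}{3} \cdot 9122 = \left(- \frac{3}{8}\right) 9122 = - \frac{13683}{4}$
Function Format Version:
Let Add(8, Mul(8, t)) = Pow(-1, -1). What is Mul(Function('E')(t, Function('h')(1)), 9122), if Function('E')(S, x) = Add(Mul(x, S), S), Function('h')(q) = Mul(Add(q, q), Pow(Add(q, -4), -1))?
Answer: Rational(-13683, 4) ≈ -3420.8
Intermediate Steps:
Function('h')(q) = Mul(2, q, Pow(Add(-4, q), -1)) (Function('h')(q) = Mul(Mul(2, q), Pow(Add(-4, q), -1)) = Mul(2, q, Pow(Add(-4, q), -1)))
t = Rational(-9, 8) (t = Add(-1, Mul(Rational(1, 8), Pow(-1, -1))) = Add(-1, Mul(Rational(1, 8), -1)) = Add(-1, Rational(-1, 8)) = Rational(-9, 8) ≈ -1.1250)
Function('E')(S, x) = Add(S, Mul(S, x)) (Function('E')(S, x) = Add(Mul(S, x), S) = Add(S, Mul(S, x)))
Mul(Function('E')(t, Function('h')(1)), 9122) = Mul(Mul(Rational(-9, 8), Add(1, Mul(2, 1, Pow(Add(-4, 1), -1)))), 9122) = Mul(Mul(Rational(-9, 8), Add(1, Mul(2, 1, Pow(-3, -1)))), 9122) = Mul(Mul(Rational(-9, 8), Add(1, Mul(2, 1, Rational(-1, 3)))), 9122) = Mul(Mul(Rational(-9, 8), Add(1, Rational(-2, 3))), 9122) = Mul(Mul(Rational(-9, 8), Rational(1, 3)), 9122) = Mul(Rational(-3, 8), 9122) = Rational(-13683, 4)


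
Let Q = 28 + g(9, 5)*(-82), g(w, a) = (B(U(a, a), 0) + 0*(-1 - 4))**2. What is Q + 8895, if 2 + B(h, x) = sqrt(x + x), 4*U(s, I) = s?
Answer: 8595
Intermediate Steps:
U(s, I) = s/4
B(h, x) = -2 + sqrt(2)*sqrt(x) (B(h, x) = -2 + sqrt(x + x) = -2 + sqrt(2*x) = -2 + sqrt(2)*sqrt(x))
g(w, a) = 4 (g(w, a) = ((-2 + sqrt(2)*sqrt(0)) + 0*(-1 - 4))**2 = ((-2 + sqrt(2)*0) + 0*(-5))**2 = ((-2 + 0) + 0)**2 = (-2 + 0)**2 = (-2)**2 = 4)
Q = -300 (Q = 28 + 4*(-82) = 28 - 328 = -300)
Q + 8895 = -300 + 8895 = 8595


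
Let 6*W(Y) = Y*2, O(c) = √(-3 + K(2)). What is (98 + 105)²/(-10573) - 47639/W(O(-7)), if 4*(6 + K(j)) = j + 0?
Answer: -41209/10573 + 142917*I*√34/17 ≈ -3.8976 + 49020.0*I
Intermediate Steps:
K(j) = -6 + j/4 (K(j) = -6 + (j + 0)/4 = -6 + j/4)
O(c) = I*√34/2 (O(c) = √(-3 + (-6 + (¼)*2)) = √(-3 + (-6 + ½)) = √(-3 - 11/2) = √(-17/2) = I*√34/2)
W(Y) = Y/3 (W(Y) = (Y*2)/6 = (2*Y)/6 = Y/3)
(98 + 105)²/(-10573) - 47639/W(O(-7)) = (98 + 105)²/(-10573) - 47639*(-3*I*√34/17) = 203²*(-1/10573) - 47639*(-3*I*√34/17) = 41209*(-1/10573) - (-142917)*I*√34/17 = -41209/10573 + 142917*I*√34/17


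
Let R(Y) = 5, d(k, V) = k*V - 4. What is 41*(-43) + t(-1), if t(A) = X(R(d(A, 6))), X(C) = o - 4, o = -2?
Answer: -1769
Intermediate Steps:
d(k, V) = -4 + V*k (d(k, V) = V*k - 4 = -4 + V*k)
X(C) = -6 (X(C) = -2 - 4 = -6)
t(A) = -6
41*(-43) + t(-1) = 41*(-43) - 6 = -1763 - 6 = -1769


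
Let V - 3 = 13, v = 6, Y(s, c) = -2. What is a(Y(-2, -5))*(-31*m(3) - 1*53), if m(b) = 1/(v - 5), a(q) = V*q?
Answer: 2688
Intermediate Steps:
V = 16 (V = 3 + 13 = 16)
a(q) = 16*q
m(b) = 1 (m(b) = 1/(6 - 5) = 1/1 = 1)
a(Y(-2, -5))*(-31*m(3) - 1*53) = (16*(-2))*(-31*1 - 1*53) = -32*(-31 - 53) = -32*(-84) = 2688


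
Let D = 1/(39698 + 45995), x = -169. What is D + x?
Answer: -14482116/85693 ≈ -169.00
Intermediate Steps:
D = 1/85693 ≈ 1.1670e-5
D + x = 1/85693 - 169 = -14482116/85693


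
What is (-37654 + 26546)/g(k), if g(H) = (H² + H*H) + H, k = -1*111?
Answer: -11108/24531 ≈ -0.45281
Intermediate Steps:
k = -111
g(H) = H + 2*H² (g(H) = (H² + H²) + H = 2*H² + H = H + 2*H²)
(-37654 + 26546)/g(k) = (-37654 + 26546)/((-111*(1 + 2*(-111)))) = -11108*(-1/(111*(1 - 222))) = -11108/((-111*(-221))) = -11108/24531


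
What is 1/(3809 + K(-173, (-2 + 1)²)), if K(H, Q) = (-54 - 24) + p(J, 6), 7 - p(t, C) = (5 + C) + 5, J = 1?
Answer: 1/3722 ≈ 0.00026867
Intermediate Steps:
p(t, C) = -3 - C (p(t, C) = 7 - ((5 + C) + 5) = 7 - (10 + C) = 7 + (-10 - C) = -3 - C)
K(H, Q) = -87 (K(H, Q) = (-54 - 24) + (-3 - 1*6) = -78 + (-3 - 6) = -78 - 9 = -87)
1/(3809 + K(-173, (-2 + 1)²)) = 1/(3809 - 87) = 1/3722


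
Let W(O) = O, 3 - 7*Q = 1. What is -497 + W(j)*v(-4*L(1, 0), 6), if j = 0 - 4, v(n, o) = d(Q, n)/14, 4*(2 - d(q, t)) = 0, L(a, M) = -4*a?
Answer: -3483/7 ≈ -497.57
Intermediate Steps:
Q = 2/7 (Q = 3/7 - ⅐*1 = 3/7 - ⅐ = 2/7 ≈ 0.28571)
d(q, t) = 2 (d(q, t) = 2 - ¼*0 = 2 + 0 = 2)
v(n, o) = ⅐ (v(n, o) = 2/14 = 2*(1/14) = ⅐)
j = -4
-497 + W(j)*v(-4*L(1, 0), 6) = -497 - 4*⅐ = -497 - 4/7 = -3483/7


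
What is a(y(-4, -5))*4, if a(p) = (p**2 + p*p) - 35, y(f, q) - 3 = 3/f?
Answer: -199/2 ≈ -99.500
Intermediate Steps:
y(f, q) = 3 + 3/f
a(p) = -35 + 2*p**2 (a(p) = (p**2 + p**2) - 35 = 2*p**2 - 35 = -35 + 2*p**2)
a(y(-4, -5))*4 = (-35 + 2*(3 + 3/(-4))**2)*4 = (-35 + 2*(3 + 3*(-1/4))**2)*4 = (-35 + 2*(3 - 3/4)**2)*4 = (-35 + 2*(9/4)**2)*4 = (-35 + 2*(81/16))*4 = (-35 + 81/8)*4 = -199/8*4 = -199/2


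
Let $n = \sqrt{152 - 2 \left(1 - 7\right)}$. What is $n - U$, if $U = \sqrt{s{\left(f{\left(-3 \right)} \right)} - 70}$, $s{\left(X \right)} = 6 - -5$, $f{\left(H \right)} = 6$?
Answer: $2 \sqrt{41} - i \sqrt{59} \approx 12.806 - 7.6811 i$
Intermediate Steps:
$s{\left(X \right)} = 11$ ($s{\left(X \right)} = 6 + 5 = 11$)
$n = 2 \sqrt{41}$ ($n = \sqrt{152 - -12} = \sqrt{152 + 12} = \sqrt{164} = 2 \sqrt{41} \approx 12.806$)
$U = i \sqrt{59}$ ($U = \sqrt{11 - 70} = \sqrt{-59} = i \sqrt{59} \approx 7.6811 i$)
$n - U = 2 \sqrt{41} - i \sqrt{59}$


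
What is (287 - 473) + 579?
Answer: 393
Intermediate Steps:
(287 - 473) + 579 = -186 + 579 = 393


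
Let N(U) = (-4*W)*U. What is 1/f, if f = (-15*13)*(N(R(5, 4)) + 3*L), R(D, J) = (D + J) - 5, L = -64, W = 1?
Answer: 1/40560 ≈ 2.4655e-5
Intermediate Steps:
R(D, J) = -5 + D + J
N(U) = -4*U (N(U) = (-4*1)*U = -4*U)
f = 40560 (f = (-15*13)*(-4*(-5 + 5 + 4) + 3*(-64)) = -195*(-4*4 - 192) = -195*(-16 - 192) = -195*(-208) = 40560)
1/f = 1/40560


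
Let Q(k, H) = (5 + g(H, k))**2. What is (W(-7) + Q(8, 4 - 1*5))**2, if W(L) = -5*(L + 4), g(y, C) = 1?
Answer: 2601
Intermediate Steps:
Q(k, H) = 36 (Q(k, H) = (5 + 1)**2 = 6**2 = 36)
W(L) = -20 - 5*L (W(L) = -5*(4 + L) = -20 - 5*L)
(W(-7) + Q(8, 4 - 1*5))**2 = ((-20 - 5*(-7)) + 36)**2 = ((-20 + 35) + 36)**2 = (15 + 36)**2 = 51**2 = 2601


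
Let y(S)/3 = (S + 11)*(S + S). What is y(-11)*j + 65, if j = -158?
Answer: 65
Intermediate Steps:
y(S) = 6*S*(11 + S) (y(S) = 3*((S + 11)*(S + S)) = 3*((11 + S)*(2*S)) = 3*(2*S*(11 + S)) = 6*S*(11 + S))
y(-11)*j + 65 = (6*(-11)*(11 - 11))*(-158) + 65 = (6*(-11)*0)*(-158) + 65 = 0*(-158) + 65 = 0 + 65 = 65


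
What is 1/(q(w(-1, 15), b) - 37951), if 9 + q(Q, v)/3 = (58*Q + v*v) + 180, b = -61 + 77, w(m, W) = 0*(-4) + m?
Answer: -1/36844 ≈ -2.7141e-5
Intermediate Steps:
w(m, W) = m (w(m, W) = 0 + m = m)
b = 16
q(Q, v) = 513 + 3*v² + 174*Q (q(Q, v) = -27 + 3*((58*Q + v*v) + 180) = -27 + 3*((58*Q + v²) + 180) = -27 + 3*((v² + 58*Q) + 180) = -27 + 3*(180 + v² + 58*Q) = -27 + (540 + 3*v² + 174*Q) = 513 + 3*v² + 174*Q)
1/(q(w(-1, 15), b) - 37951) = 1/((513 + 3*16² + 174*(-1)) - 37951) = 1/((513 + 3*256 - 174) - 37951) = 1/((513 + 768 - 174) - 37951) = 1/(1107 - 37951) = 1/(-36844) = -1/36844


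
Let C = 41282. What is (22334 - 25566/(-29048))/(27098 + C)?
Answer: 324391799/993151120 ≈ 0.32663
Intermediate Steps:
(22334 - 25566/(-29048))/(27098 + C) = (22334 - 25566/(-29048))/(27098 + 41282) = (22334 - 25566*(-1/29048))/68380 = (22334 + 12783/14524)*(1/68380) = (324391799/14524)*(1/68380) = 324391799/993151120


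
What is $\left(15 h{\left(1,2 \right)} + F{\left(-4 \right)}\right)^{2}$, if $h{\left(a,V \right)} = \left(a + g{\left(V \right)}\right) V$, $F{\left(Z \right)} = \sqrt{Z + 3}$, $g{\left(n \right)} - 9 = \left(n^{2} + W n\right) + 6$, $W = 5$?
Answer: $\left(900 + i\right)^{2} \approx 8.1 \cdot 10^{5} + 1800.0 i$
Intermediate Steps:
$g{\left(n \right)} = 15 + n^{2} + 5 n$ ($g{\left(n \right)} = 9 + \left(\left(n^{2} + 5 n\right) + 6\right) = 9 + \left(6 + n^{2} + 5 n\right) = 15 + n^{2} + 5 n$)
$F{\left(Z \right)} = \sqrt{3 + Z}$
$h{\left(a,V \right)} = V \left(15 + a + V^{2} + 5 V\right)$ ($h{\left(a,V \right)} = \left(a + \left(15 + V^{2} + 5 V\right)\right) V = \left(15 + a + V^{2} + 5 V\right) V = V \left(15 + a + V^{2} + 5 V\right)$)
$\left(15 h{\left(1,2 \right)} + F{\left(-4 \right)}\right)^{2} = \left(15 \cdot 2 \left(15 + 1 + 2^{2} + 5 \cdot 2\right) + \sqrt{3 - 4}\right)^{2} = \left(15 \cdot 2 \left(15 + 1 + 4 + 10\right) + \sqrt{-1}\right)^{2} = \left(15 \cdot 2 \cdot 30 + i\right)^{2} = \left(15 \cdot 60 + i\right)^{2} = \left(900 + i\right)^{2}$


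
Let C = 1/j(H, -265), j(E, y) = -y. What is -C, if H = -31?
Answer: -1/265 ≈ -0.0037736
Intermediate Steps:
C = 1/265 (C = 1/(-1*(-265)) = 1/265 ≈ 0.0037736)
-C = -1*1/265 = -1/265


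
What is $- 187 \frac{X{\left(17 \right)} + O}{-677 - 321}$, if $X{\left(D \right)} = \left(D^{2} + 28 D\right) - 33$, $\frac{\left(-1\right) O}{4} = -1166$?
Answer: $\frac{504526}{499} \approx 1011.1$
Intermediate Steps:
$O = 4664$ ($O = \left(-4\right) \left(-1166\right) = 4664$)
$X{\left(D \right)} = -33 + D^{2} + 28 D$
$- 187 \frac{X{\left(17 \right)} + O}{-677 - 321} = - 187 \frac{\left(-33 + 17^{2} + 28 \cdot 17\right) + 4664}{-677 - 321} = - 187 \frac{\left(-33 + 289 + 476\right) + 4664}{-998} = - 187 \left(732 + 4664\right) \left(- \frac{1}{998}\right) = - 187 \cdot 5396 \left(- \frac{1}{998}\right) = \left(-187\right) \left(- \frac{2698}{499}\right) = \frac{504526}{499}$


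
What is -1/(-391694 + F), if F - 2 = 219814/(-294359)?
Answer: 294359/115298285242 ≈ 2.5530e-6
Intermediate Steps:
F = 368904/294359 (F = 2 + 219814/(-294359) = 2 + 219814*(-1/294359) = 2 - 219814/294359 = 368904/294359 ≈ 1.2532)
-1/(-391694 + F) = -1/(-391694 + 368904/294359) = -1/(-115298285242/294359) = -1*(-294359/115298285242) = 294359/115298285242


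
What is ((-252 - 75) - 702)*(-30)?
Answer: 30870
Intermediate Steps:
((-252 - 75) - 702)*(-30) = (-327 - 702)*(-30) = -1029*(-30) = 30870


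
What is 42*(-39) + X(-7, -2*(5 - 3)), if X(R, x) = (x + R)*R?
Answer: -1561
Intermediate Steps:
X(R, x) = R*(R + x) (X(R, x) = (R + x)*R = R*(R + x))
42*(-39) + X(-7, -2*(5 - 3)) = 42*(-39) - 7*(-7 - 2*(5 - 3)) = -1638 - 7*(-7 - 2*2) = -1638 - 7*(-7 - 4) = -1638 - 7*(-11) = -1638 + 77 = -1561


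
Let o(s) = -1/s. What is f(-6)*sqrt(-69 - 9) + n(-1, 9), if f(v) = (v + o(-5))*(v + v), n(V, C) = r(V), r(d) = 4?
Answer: 4 + 348*I*sqrt(78)/5 ≈ 4.0 + 614.69*I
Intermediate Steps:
n(V, C) = 4
f(v) = 2*v*(1/5 + v) (f(v) = (v - 1/(-5))*(v + v) = (v - 1*(-1/5))*(2*v) = (v + 1/5)*(2*v) = (1/5 + v)*(2*v) = 2*v*(1/5 + v))
f(-6)*sqrt(-69 - 9) + n(-1, 9) = ((2/5)*(-6)*(1 + 5*(-6)))*sqrt(-69 - 9) + 4 = ((2/5)*(-6)*(1 - 30))*sqrt(-78) + 4 = ((2/5)*(-6)*(-29))*(I*sqrt(78)) + 4 = 348*(I*sqrt(78))/5 + 4 = 348*I*sqrt(78)/5 + 4 = 4 + 348*I*sqrt(78)/5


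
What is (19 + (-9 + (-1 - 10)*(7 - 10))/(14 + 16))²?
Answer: 9801/25 ≈ 392.04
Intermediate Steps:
(19 + (-9 + (-1 - 10)*(7 - 10))/(14 + 16))² = (19 + (-9 - 11*(-3))/30)² = (19 + (-9 + 33)*(1/30))² = (19 + 24*(1/30))² = (19 + ⅘)² = (99/5)² = 9801/25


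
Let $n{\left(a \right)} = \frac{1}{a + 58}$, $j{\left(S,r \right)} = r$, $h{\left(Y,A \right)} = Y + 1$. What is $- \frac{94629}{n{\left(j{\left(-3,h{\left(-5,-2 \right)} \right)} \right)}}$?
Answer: $-5109966$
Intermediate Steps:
$h{\left(Y,A \right)} = 1 + Y$
$n{\left(a \right)} = \frac{1}{58 + a}$
$- \frac{94629}{n{\left(j{\left(-3,h{\left(-5,-2 \right)} \right)} \right)}} = - \frac{94629}{\frac{1}{58 + \left(1 - 5\right)}} = - \frac{94629}{\frac{1}{58 - 4}} = - \frac{94629}{\frac{1}{54}} = - 94629 \frac{1}{\frac{1}{54}} = \left(-94629\right) 54 = -5109966$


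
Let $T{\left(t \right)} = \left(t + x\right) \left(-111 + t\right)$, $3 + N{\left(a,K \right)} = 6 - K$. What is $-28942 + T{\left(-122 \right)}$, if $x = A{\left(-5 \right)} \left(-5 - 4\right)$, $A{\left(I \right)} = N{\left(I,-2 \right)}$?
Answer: $9969$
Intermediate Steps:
$N{\left(a,K \right)} = 3 - K$ ($N{\left(a,K \right)} = -3 - \left(-6 + K\right) = 3 - K$)
$A{\left(I \right)} = 5$ ($A{\left(I \right)} = 3 - -2 = 3 + 2 = 5$)
$x = -45$ ($x = 5 \left(-5 - 4\right) = 5 \left(-9\right) = -45$)
$T{\left(t \right)} = \left(-111 + t\right) \left(-45 + t\right)$ ($T{\left(t \right)} = \left(t - 45\right) \left(-111 + t\right) = \left(-45 + t\right) \left(-111 + t\right) = \left(-111 + t\right) \left(-45 + t\right)$)
$-28942 + T{\left(-122 \right)} = -28942 + \left(4995 + \left(-122\right)^{2} - -19032\right) = -28942 + \left(4995 + 14884 + 19032\right) = -28942 + 38911 = 9969$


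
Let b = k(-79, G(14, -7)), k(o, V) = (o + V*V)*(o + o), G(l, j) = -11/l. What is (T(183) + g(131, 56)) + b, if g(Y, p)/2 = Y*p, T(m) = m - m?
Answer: 2651533/98 ≈ 27056.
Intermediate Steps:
T(m) = 0
k(o, V) = 2*o*(o + V**2) (k(o, V) = (o + V**2)*(2*o) = 2*o*(o + V**2))
g(Y, p) = 2*Y*p (g(Y, p) = 2*(Y*p) = 2*Y*p)
b = 1213677/98 (b = 2*(-79)*(-79 + (-11/14)**2) = 2*(-79)*(-79 + 121/196) = 2*(-79)*(-15363/196) = 1213677/98 ≈ 12384.)
(T(183) + g(131, 56)) + b = (0 + 2*131*56) + 1213677/98 = (0 + 14672) + 1213677/98 = 14672 + 1213677/98 = 2651533/98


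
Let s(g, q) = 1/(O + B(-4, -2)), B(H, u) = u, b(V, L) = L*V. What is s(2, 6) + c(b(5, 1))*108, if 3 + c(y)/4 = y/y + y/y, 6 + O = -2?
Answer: -4321/10 ≈ -432.10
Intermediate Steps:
O = -8 (O = -6 - 2 = -8)
c(y) = -4 (c(y) = -12 + 4*(y/y + y/y) = -12 + 4*(1 + 1) = -12 + 4*2 = -12 + 8 = -4)
s(g, q) = -⅒ (s(g, q) = 1/(-8 - 2) = 1/(-10) = -⅒)
s(2, 6) + c(b(5, 1))*108 = -⅒ - 4*108 = -⅒ - 432 = -4321/10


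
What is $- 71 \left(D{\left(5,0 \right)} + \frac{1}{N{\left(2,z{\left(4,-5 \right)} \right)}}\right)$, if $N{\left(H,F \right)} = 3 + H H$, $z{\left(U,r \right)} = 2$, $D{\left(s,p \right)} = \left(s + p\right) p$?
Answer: $- \frac{71}{7} \approx -10.143$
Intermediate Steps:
$D{\left(s,p \right)} = p \left(p + s\right)$ ($D{\left(s,p \right)} = \left(p + s\right) p = p \left(p + s\right)$)
$N{\left(H,F \right)} = 3 + H^{2}$
$- 71 \left(D{\left(5,0 \right)} + \frac{1}{N{\left(2,z{\left(4,-5 \right)} \right)}}\right) = - 71 \left(0 \left(0 + 5\right) + \frac{1}{3 + 2^{2}}\right) = - 71 \left(0 \cdot 5 + \frac{1}{3 + 4}\right) = - 71 \left(0 + \frac{1}{7}\right) = \left(-71\right) \frac{1}{7} = - \frac{71}{7}$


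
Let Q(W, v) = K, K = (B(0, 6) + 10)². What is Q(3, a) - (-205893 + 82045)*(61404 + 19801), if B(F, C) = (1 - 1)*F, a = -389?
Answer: 10057076940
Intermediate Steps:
B(F, C) = 0 (B(F, C) = 0*F = 0)
K = 100 (K = (0 + 10)² = 10² = 100)
Q(W, v) = 100
Q(3, a) - (-205893 + 82045)*(61404 + 19801) = 100 - (-205893 + 82045)*(61404 + 19801) = 100 - (-123848)*81205 = 100 - 1*(-10057076840) = 100 + 10057076840 = 10057076940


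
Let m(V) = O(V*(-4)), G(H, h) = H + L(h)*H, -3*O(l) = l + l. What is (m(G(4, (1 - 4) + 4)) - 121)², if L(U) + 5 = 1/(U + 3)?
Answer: 25921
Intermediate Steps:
L(U) = -5 + 1/(3 + U) (L(U) = -5 + 1/(U + 3) = -5 + 1/(3 + U))
O(l) = -2*l/3 (O(l) = -(l + l)/3 = -2*l/3)
G(H, h) = H + H*(-14 - 5*h)/(3 + h) (G(H, h) = H + ((-14 - 5*h)/(3 + h))*H = H + H*(-14 - 5*h)/(3 + h))
m(V) = 8*V/3 (m(V) = -2*V*(-4)/3 = -(-8)*V/3 = 8*V/3)
(m(G(4, (1 - 4) + 4)) - 121)² = (8*(4*(-11 - 4*((1 - 4) + 4))/(3 + ((1 - 4) + 4)))/3 - 121)² = (8*(4*(-11 - 4*(-3 + 4))/(3 + (-3 + 4)))/3 - 121)² = (8*(4*(-11 - 4*1)/(3 + 1))/3 - 121)² = (8*(4*(-11 - 4)/4)/3 - 121)² = (8*(4*(¼)*(-15))/3 - 121)² = ((8/3)*(-15) - 121)² = (-40 - 121)² = (-161)² = 25921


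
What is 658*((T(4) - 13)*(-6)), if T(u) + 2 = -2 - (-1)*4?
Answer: 51324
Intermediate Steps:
T(u) = 0 (T(u) = -2 + (-2 - (-1)*4) = -2 + (-2 - 1*(-4)) = -2 + (-2 + 4) = -2 + 2 = 0)
658*((T(4) - 13)*(-6)) = 658*((0 - 13)*(-6)) = 658*(-13*(-6)) = 658*78 = 51324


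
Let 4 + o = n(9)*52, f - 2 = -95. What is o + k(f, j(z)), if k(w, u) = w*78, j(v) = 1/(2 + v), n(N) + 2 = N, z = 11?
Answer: -6894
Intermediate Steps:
f = -93 (f = 2 - 95 = -93)
n(N) = -2 + N
k(w, u) = 78*w
o = 360 (o = -4 + (-2 + 9)*52 = -4 + 7*52 = -4 + 364 = 360)
o + k(f, j(z)) = 360 + 78*(-93) = 360 - 7254 = -6894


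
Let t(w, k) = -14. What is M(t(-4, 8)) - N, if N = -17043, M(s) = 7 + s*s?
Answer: 17246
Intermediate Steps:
M(s) = 7 + s**2
M(t(-4, 8)) - N = (7 + (-14)**2) - 1*(-17043) = (7 + 196) + 17043 = 203 + 17043 = 17246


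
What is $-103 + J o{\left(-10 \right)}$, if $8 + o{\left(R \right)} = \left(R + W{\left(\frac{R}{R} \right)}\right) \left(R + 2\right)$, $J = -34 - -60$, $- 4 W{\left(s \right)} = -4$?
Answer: $1561$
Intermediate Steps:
$W{\left(s \right)} = 1$ ($W{\left(s \right)} = \left(- \frac{1}{4}\right) \left(-4\right) = 1$)
$J = 26$ ($J = -34 + 60 = 26$)
$o{\left(R \right)} = -8 + \left(1 + R\right) \left(2 + R\right)$ ($o{\left(R \right)} = -8 + \left(R + 1\right) \left(R + 2\right) = -8 + \left(1 + R\right) \left(2 + R\right)$)
$-103 + J o{\left(-10 \right)} = -103 + 26 \left(-6 + \left(-10\right)^{2} + 3 \left(-10\right)\right) = -103 + 26 \left(-6 + 100 - 30\right) = -103 + 26 \cdot 64 = -103 + 1664 = 1561$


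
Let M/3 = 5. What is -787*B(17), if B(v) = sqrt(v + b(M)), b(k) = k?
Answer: -3148*sqrt(2) ≈ -4451.9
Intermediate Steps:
M = 15 (M = 3*5 = 15)
B(v) = sqrt(15 + v) (B(v) = sqrt(v + 15) = sqrt(15 + v))
-787*B(17) = -787*sqrt(15 + 17) = -3148*sqrt(2)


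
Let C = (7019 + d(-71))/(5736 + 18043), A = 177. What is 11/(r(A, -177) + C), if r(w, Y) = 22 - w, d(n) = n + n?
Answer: -261569/3678868 ≈ -0.071100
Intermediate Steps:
d(n) = 2*n
C = 6877/23779 (C = (7019 + 2*(-71))/(5736 + 18043) = (7019 - 142)/23779 = 6877*(1/23779) = 6877/23779 ≈ 0.28920)
11/(r(A, -177) + C) = 11/((22 - 1*177) + 6877/23779) = 11/((22 - 177) + 6877/23779) = 11/(-155 + 6877/23779) = 11/(-3678868/23779) = 11*(-23779/3678868) = -261569/3678868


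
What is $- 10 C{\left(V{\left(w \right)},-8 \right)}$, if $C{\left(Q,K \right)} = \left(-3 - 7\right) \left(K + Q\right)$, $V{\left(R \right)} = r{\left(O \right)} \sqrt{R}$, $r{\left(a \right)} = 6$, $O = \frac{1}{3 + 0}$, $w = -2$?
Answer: $-800 + 600 i \sqrt{2} \approx -800.0 + 848.53 i$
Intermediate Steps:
$O = \frac{1}{3} \approx 0.33333$
$V{\left(R \right)} = 6 \sqrt{R}$
$C{\left(Q,K \right)} = - 10 K - 10 Q$ ($C{\left(Q,K \right)} = - 10 \left(K + Q\right) = - 10 K - 10 Q$)
$- 10 C{\left(V{\left(w \right)},-8 \right)} = - 10 \left(\left(-10\right) \left(-8\right) - 10 \cdot 6 \sqrt{-2}\right) = - 10 \left(80 - 10 \cdot 6 i \sqrt{2}\right) = - 10 \left(80 - 60 i \sqrt{2}\right) = -800 + 600 i \sqrt{2}$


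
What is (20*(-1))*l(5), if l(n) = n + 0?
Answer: -100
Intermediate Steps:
l(n) = n
(20*(-1))*l(5) = (20*(-1))*5 = -20*5 = -100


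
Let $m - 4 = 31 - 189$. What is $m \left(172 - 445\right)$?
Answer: $42042$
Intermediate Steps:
$m = -154$ ($m = 4 + \left(31 - 189\right) = 4 - 158 = -154$)
$m \left(172 - 445\right) = - 154 \left(172 - 445\right) = \left(-154\right) \left(-273\right) = 42042$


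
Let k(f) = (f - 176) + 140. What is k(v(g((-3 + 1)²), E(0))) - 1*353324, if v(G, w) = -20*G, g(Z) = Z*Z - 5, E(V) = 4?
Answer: -353580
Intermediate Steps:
g(Z) = -5 + Z² (g(Z) = Z² - 5 = -5 + Z²)
k(f) = -36 + f (k(f) = (-176 + f) + 140 = -36 + f)
k(v(g((-3 + 1)²), E(0))) - 1*353324 = (-36 - 20*(-5 + ((-3 + 1)²)²)) - 1*353324 = (-36 - 20*(-5 + ((-2)²)²)) - 353324 = (-36 - 20*(-5 + 4²)) - 353324 = (-36 - 20*(-5 + 16)) - 353324 = (-36 - 20*11) - 353324 = (-36 - 220) - 353324 = -256 - 353324 = -353580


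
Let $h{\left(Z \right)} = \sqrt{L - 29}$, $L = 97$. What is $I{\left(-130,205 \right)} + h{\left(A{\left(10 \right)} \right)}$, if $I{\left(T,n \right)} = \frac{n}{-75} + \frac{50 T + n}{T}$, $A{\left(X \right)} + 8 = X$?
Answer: $\frac{17819}{390} + 2 \sqrt{17} \approx 53.936$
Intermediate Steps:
$A{\left(X \right)} = -8 + X$
$I{\left(T,n \right)} = - \frac{n}{75} + \frac{n + 50 T}{T}$ ($I{\left(T,n \right)} = n \left(- \frac{1}{75}\right) + \frac{n + 50 T}{T} = - \frac{n}{75} + \frac{n + 50 T}{T}$)
$h{\left(Z \right)} = 2 \sqrt{17}$ ($h{\left(Z \right)} = \sqrt{97 - 29} = \sqrt{68} = 2 \sqrt{17}$)
$I{\left(-130,205 \right)} + h{\left(A{\left(10 \right)} \right)} = \left(50 - \frac{41}{15} + \frac{205}{-130}\right) + 2 \sqrt{17} = \left(50 - \frac{41}{15} + 205 \left(- \frac{1}{130}\right)\right) + 2 \sqrt{17} = \left(50 - \frac{41}{15} - \frac{41}{26}\right) + 2 \sqrt{17} = \frac{17819}{390} + 2 \sqrt{17}$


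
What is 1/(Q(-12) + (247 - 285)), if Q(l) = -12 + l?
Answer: -1/62 ≈ -0.016129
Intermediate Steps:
1/(Q(-12) + (247 - 285)) = 1/((-12 - 12) + (247 - 285)) = 1/(-24 - 38) = 1/(-62) = -1/62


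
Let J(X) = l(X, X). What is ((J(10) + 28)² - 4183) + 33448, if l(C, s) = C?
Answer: 30709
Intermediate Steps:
J(X) = X
((J(10) + 28)² - 4183) + 33448 = ((10 + 28)² - 4183) + 33448 = (38² - 4183) + 33448 = (1444 - 4183) + 33448 = -2739 + 33448 = 30709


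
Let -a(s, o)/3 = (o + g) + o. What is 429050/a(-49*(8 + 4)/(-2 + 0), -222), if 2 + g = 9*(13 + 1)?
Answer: 42905/96 ≈ 446.93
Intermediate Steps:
g = 124 (g = -2 + 9*(13 + 1) = -2 + 9*14 = -2 + 126 = 124)
a(s, o) = -372 - 6*o (a(s, o) = -3*((o + 124) + o) = -3*((124 + o) + o) = -3*(124 + 2*o) = -372 - 6*o)
429050/a(-49*(8 + 4)/(-2 + 0), -222) = 429050/(-372 - 6*(-222)) = 429050/(-372 + 1332) = 429050/960 = 429050*(1/960) = 42905/96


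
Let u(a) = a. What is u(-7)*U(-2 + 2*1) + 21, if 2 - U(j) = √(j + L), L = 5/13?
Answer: 7 + 7*√65/13 ≈ 11.341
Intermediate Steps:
L = 5/13 (L = 5*(1/13) = 5/13 ≈ 0.38462)
U(j) = 2 - √(5/13 + j) (U(j) = 2 - √(j + 5/13) = 2 - √(5/13 + j))
u(-7)*U(-2 + 2*1) + 21 = -7*(2 - √(65 + 169*(-2 + 2*1))/13) + 21 = -7*(2 - √(65 + 169*(-2 + 2))/13) + 21 = -7*(2 - √(65 + 169*0)/13) + 21 = -7*(2 - √(65 + 0)/13) + 21 = -7*(2 - √65/13) + 21 = (-14 + 7*√65/13) + 21 = 7 + 7*√65/13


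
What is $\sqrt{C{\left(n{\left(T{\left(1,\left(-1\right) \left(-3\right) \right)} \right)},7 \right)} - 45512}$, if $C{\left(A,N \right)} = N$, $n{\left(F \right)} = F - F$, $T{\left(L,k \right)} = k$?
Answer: $i \sqrt{45505} \approx 213.32 i$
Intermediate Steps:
$n{\left(F \right)} = 0$
$\sqrt{C{\left(n{\left(T{\left(1,\left(-1\right) \left(-3\right) \right)} \right)},7 \right)} - 45512} = \sqrt{7 - 45512} = \sqrt{-45505} = i \sqrt{45505}$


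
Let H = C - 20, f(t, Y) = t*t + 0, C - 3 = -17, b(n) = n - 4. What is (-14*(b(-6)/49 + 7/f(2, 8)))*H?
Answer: 5151/7 ≈ 735.86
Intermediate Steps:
b(n) = -4 + n
C = -14 (C = 3 - 17 = -14)
f(t, Y) = t² (f(t, Y) = t² + 0 = t²)
H = -34 (H = -14 - 20 = -34)
(-14*(b(-6)/49 + 7/f(2, 8)))*H = -14*((-4 - 6)/49 + 7/(2²))*(-34) = -14*(-10*1/49 + 7/4)*(-34) = -14*(-10/49 + 7*(¼))*(-34) = -14*(-10/49 + 7/4)*(-34) = -14*303/196*(-34) = -303/14*(-34) = 5151/7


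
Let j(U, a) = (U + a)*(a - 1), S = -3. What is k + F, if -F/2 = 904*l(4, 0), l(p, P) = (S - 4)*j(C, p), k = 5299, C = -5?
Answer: -32669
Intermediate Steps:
j(U, a) = (-1 + a)*(U + a) (j(U, a) = (U + a)*(-1 + a) = (-1 + a)*(U + a))
l(p, P) = -35 - 7*p² + 42*p (l(p, P) = (-3 - 4)*(p² - 1*(-5) - p - 5*p) = -7*(p² + 5 - p - 5*p) = -7*(5 + p² - 6*p) = -35 - 7*p² + 42*p)
F = -37968 (F = -1808*(-35 - 7*4² + 42*4) = -1808*(-35 - 7*16 + 168) = -1808*(-35 - 112 + 168) = -1808*21 = -2*18984 = -37968)
k + F = 5299 - 37968 = -32669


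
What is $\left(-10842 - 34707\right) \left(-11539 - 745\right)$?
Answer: $559523916$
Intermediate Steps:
$\left(-10842 - 34707\right) \left(-11539 - 745\right) = - 45549 \left(-11539 - 745\right) = \left(-45549\right) \left(-12284\right) = 559523916$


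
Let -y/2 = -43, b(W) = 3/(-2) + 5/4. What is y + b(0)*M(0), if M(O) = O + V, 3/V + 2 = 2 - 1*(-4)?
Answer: 1373/16 ≈ 85.813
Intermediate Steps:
b(W) = -1/4 (b(W) = 3*(-1/2) + 5*(1/4) = -3/2 + 5/4 = -1/4)
y = 86 (y = -2*(-43) = 86)
V = 3/4 (V = 3/(-2 + (2 - 1*(-4))) = 3/(-2 + (2 + 4)) = 3/(-2 + 6) = 3/4 ≈ 0.75000)
M(O) = 3/4 + O (M(O) = O + 3/4 = 3/4 + O)
y + b(0)*M(0) = 86 - (3/4 + 0)/4 = 86 - 1/4*3/4 = 86 - 3/16 = 1373/16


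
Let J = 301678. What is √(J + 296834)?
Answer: 4*√37407 ≈ 773.64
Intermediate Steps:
√(J + 296834) = √(301678 + 296834) = √598512 = 4*√37407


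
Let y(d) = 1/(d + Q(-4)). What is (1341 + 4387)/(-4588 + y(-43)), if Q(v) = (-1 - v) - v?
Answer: -206208/165169 ≈ -1.2485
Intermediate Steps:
Q(v) = -1 - 2*v
y(d) = 1/(7 + d) (y(d) = 1/(d + (-1 - 2*(-4))) = 1/(d + (-1 + 8)) = 1/(d + 7) = 1/(7 + d))
(1341 + 4387)/(-4588 + y(-43)) = (1341 + 4387)/(-4588 + 1/(7 - 43)) = 5728/(-4588 + 1/(-36)) = 5728/(-4588 - 1/36) = 5728/(-165169/36) = 5728*(-36/165169) = -206208/165169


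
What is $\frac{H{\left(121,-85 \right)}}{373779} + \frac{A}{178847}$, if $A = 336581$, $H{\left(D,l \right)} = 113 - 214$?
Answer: $\frac{125788846052}{66849252813} \approx 1.8817$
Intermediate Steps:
$H{\left(D,l \right)} = -101$
$\frac{H{\left(121,-85 \right)}}{373779} + \frac{A}{178847} = - \frac{101}{373779} + \frac{336581}{178847} = \frac{125788846052}{66849252813}$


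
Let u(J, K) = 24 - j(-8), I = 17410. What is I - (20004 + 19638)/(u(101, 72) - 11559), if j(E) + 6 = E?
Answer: 200620252/11521 ≈ 17413.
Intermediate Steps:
j(E) = -6 + E
u(J, K) = 38 (u(J, K) = 24 - (-6 - 8) = 24 - 1*(-14) = 24 + 14 = 38)
I - (20004 + 19638)/(u(101, 72) - 11559) = 17410 - (20004 + 19638)/(38 - 11559) = 17410 - 39642/(-11521) = 17410 - 39642*(-1)/11521 = 17410 - 1*(-39642/11521) = 17410 + 39642/11521 = 200620252/11521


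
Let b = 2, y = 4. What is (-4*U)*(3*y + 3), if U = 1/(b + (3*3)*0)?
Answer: -30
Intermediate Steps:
U = ½ (U = 1/(2 + (3*3)*0) = 1/(2 + 9*0) = 1/(2 + 0) = 1/2 = ½ ≈ 0.50000)
(-4*U)*(3*y + 3) = (-4*½)*(3*4 + 3) = -2*(12 + 3) = -2*15 = -30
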